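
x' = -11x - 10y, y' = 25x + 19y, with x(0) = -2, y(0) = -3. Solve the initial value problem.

Coefficient matrix A = [[-11, -10], [25, 19]].
Characteristic polynomial det(A - λI) = λ^2 - 8λ + 41 = 0.
Eigenvalues λ = 4 ± 5i (complex conjugate pair).
For λ=4+5i: an eigenvector is (1,-1) - i(-1,2) = (1 + i, -1 - 2i).
A real fundamental pair from Re and Im of e^((4+5i)t)v: X_1 = e^(4t)(cos(5t)·(1,-1) + sin(5t)·(-1,2)), X_2 = e^(4t)(sin(5t)·(1,-1) - cos(5t)·(-1,2)).
General solution: C_1X_1 + C_2X_2.
Applying x(0)=-2, y(0)=-3 gives C_1=-7, C_2=5.

x(t) = 12e^(4t)sin(5t) - 2e^(4t)cos(5t), y(t) = -19e^(4t)sin(5t) - 3e^(4t)cos(5t)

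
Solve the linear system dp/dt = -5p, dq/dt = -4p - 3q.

Coefficient matrix A = [[-5, 0], [-4, -3]].
Characteristic polynomial det(A - λI) = λ^2 + 8λ + 15 = 0.
Eigenvalues λ = -3, -5.
For λ=-3: (A-λI) row 1 is [-2, 0], so an eigenvector is (0, -1).
For λ=-5: (A-λI) row 2 is [-4, 2], so an eigenvector is (-1, -2).
General solution: K_1e^(-3t)(0,-1) + K_2e^(-5t)(-1,-2).

p(t) = -K_2e^(-5t), q(t) = -K_1e^(-3t) - 2K_2e^(-5t)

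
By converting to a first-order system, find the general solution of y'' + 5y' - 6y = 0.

y(t) = K_1e^(t) + K_2e^(-6t)

Let x_1 = y, x_2 = y'. Then x_1' = x_2 and x_2' = 6x_1 - 5x_2.
A = [[0,1],[6,-5]]; det(A-λI) = λ^2 + 5λ - 6.
Eigenvalues λ = 1, -6 with eigenvectors (1,1), (1,-6).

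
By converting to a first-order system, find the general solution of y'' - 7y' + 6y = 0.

Let x_1 = y, x_2 = y'. Then x_1' = x_2 and x_2' = -6x_1 + 7x_2.
A = [[0,1],[-6,7]]; det(A-λI) = λ^2 - 7λ + 6.
Eigenvalues λ = 1, 6 with eigenvectors (1,1), (1,6).

y(t) = c_1e^(t) + c_2e^(6t)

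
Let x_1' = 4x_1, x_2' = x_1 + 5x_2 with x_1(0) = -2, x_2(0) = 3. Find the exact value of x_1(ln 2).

-32

A = [[4,0],[1,5]]; eigenvalues λ = 4, 5.
Eigenvectors: (1,-1) for λ=4, (0,-1) for λ=5.
From the initial condition, c_1 = -2, c_2 = -1.
x_1(ln 2) = (-2)(2^4)(1) + (-1)(2^5)(0) = -32.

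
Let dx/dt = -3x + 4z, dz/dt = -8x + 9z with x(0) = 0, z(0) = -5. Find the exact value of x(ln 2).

-150

A = [[-3,4],[-8,9]]; eigenvalues λ = 1, 5.
Eigenvectors: (-1,-1) for λ=1, (-1,-2) for λ=5.
From the initial condition, c_1 = -5, c_2 = 5.
x(ln 2) = (-5)(2^1)(-1) + (5)(2^5)(-1) = -150.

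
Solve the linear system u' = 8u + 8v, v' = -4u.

Coefficient matrix A = [[8, 8], [-4, 0]].
Characteristic polynomial det(A - λI) = λ^2 - 8λ + 32 = 0.
Eigenvalues λ = 4 ± 4i (complex conjugate pair).
For λ=4+4i: an eigenvector is (1,0) - i(1,-1) = (1 - i, 0 + i).
A real fundamental pair from Re and Im of e^((4+4i)t)v: X_1 = e^(4t)(cos(4t)·(1,0) + sin(4t)·(1,-1)), X_2 = e^(4t)(sin(4t)·(1,0) - cos(4t)·(1,-1)).
General solution: K_1X_1 + K_2X_2.

u(t) = K_1e^(4t)sin(4t) + K_1e^(4t)cos(4t) + K_2e^(4t)sin(4t) - K_2e^(4t)cos(4t), v(t) = -K_1e^(4t)sin(4t) + K_2e^(4t)cos(4t)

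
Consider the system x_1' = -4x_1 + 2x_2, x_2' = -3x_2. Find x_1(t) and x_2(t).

Coefficient matrix A = [[-4, 2], [0, -3]].
Characteristic polynomial det(A - λI) = λ^2 + 7λ + 12 = 0.
Eigenvalues λ = -3, -4.
For λ=-3: (A-λI) row 1 is [-1, 2], so an eigenvector is (-2, -1).
For λ=-4: (A-λI) row 1 is [0, 2], so an eigenvector is (1, 0).
General solution: K_1e^(-3t)(-2,-1) + K_2e^(-4t)(1,0).

x_1(t) = -2K_1e^(-3t) + K_2e^(-4t), x_2(t) = -K_1e^(-3t)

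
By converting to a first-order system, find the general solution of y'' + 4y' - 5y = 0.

y(t) = K_1e^(-5t) + K_2e^(t)

Let x_1 = y, x_2 = y'. Then x_1' = x_2 and x_2' = 5x_1 - 4x_2.
A = [[0,1],[5,-4]]; det(A-λI) = λ^2 + 4λ - 5.
Eigenvalues λ = -5, 1 with eigenvectors (1,-5), (1,1).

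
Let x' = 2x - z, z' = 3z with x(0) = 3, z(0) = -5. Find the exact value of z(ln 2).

-40

A = [[2,-1],[0,3]]; eigenvalues λ = 3, 2.
Eigenvectors: (-1,1) for λ=3, (1,0) for λ=2.
From the initial condition, c_1 = -5, c_2 = -2.
z(ln 2) = (-5)(2^3)(1) + (-2)(2^2)(0) = -40.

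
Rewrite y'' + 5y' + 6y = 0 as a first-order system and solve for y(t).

y(t) = C_1e^(-2t) + C_2e^(-3t)

Let x_1 = y, x_2 = y'. Then x_1' = x_2 and x_2' = -6x_1 - 5x_2.
A = [[0,1],[-6,-5]]; det(A-λI) = λ^2 + 5λ + 6.
Eigenvalues λ = -2, -3 with eigenvectors (1,-2), (1,-3).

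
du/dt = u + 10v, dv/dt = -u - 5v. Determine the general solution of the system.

Coefficient matrix A = [[1, 10], [-1, -5]].
Characteristic polynomial det(A - λI) = λ^2 + 4λ + 5 = 0.
Eigenvalues λ = -2 ± i (complex conjugate pair).
For λ=-2+i: an eigenvector is (1,0) - i(3,-1) = (1 - 3i, 0 + i).
A real fundamental pair from Re and Im of e^((-2+i)t)v: X_1 = e^(-2t)(cos(t)·(1,0) + sin(t)·(3,-1)), X_2 = e^(-2t)(sin(t)·(1,0) - cos(t)·(3,-1)).
General solution: K_1X_1 + K_2X_2.

u(t) = 3K_1e^(-2t)sin(t) + K_1e^(-2t)cos(t) + K_2e^(-2t)sin(t) - 3K_2e^(-2t)cos(t), v(t) = -K_1e^(-2t)sin(t) + K_2e^(-2t)cos(t)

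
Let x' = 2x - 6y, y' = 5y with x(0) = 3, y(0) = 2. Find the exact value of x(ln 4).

-3984

A = [[2,-6],[0,5]]; eigenvalues λ = 2, 5.
Eigenvectors: (-1,0) for λ=2, (2,-1) for λ=5.
From the initial condition, c_1 = -7, c_2 = -2.
x(ln 4) = (-7)(4^2)(-1) + (-2)(4^5)(2) = -3984.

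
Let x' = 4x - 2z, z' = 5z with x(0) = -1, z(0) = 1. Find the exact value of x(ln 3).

-405

A = [[4,-2],[0,5]]; eigenvalues λ = 5, 4.
Eigenvectors: (2,-1) for λ=5, (1,0) for λ=4.
From the initial condition, c_1 = -1, c_2 = 1.
x(ln 3) = (-1)(3^5)(2) + (1)(3^4)(1) = -405.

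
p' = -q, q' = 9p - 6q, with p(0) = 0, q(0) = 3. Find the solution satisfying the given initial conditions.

p(t) = -3te^(-3t), q(t) = -9te^(-3t) + 3e^(-3t)

Coefficient matrix A = [[0, -1], [9, -6]].
Characteristic polynomial det(A - λI) = λ^2 + 6λ + 9 = 0.
Single eigenvalue λ = -3 with algebraic multiplicity 2.
Eigenvector v = (1,3); generalized eigenvector w with (A-λI)w=v is (1,2).
General solution: e^(-3t)[c_1·v + c_2·(t·v + w)].
Applying p(0)=0, q(0)=3 gives c_1=3, c_2=-3.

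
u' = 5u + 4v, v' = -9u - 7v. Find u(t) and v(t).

Coefficient matrix A = [[5, 4], [-9, -7]].
Characteristic polynomial det(A - λI) = λ^2 + 2λ + 1 = 0.
Single eigenvalue λ = -1 with algebraic multiplicity 2.
Eigenvector v = (2,-3); generalized eigenvector w with (A-λI)w=v is (-1,2).
General solution: e^(-t)[C_1·v + C_2·(t·v + w)].

u(t) = 2C_1e^(-t) + 2C_2te^(-t) - C_2e^(-t), v(t) = -3C_1e^(-t) - 3C_2te^(-t) + 2C_2e^(-t)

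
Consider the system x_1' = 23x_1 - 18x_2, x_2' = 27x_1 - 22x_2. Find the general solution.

x_1(t) = c_1e^(5t) + 2c_2e^(-4t), x_2(t) = c_1e^(5t) + 3c_2e^(-4t)

Coefficient matrix A = [[23, -18], [27, -22]].
Characteristic polynomial det(A - λI) = λ^2 - λ - 20 = 0.
Eigenvalues λ = 5, -4.
For λ=5: (A-λI) row 1 is [18, -18], so an eigenvector is (1, 1).
For λ=-4: (A-λI) row 1 is [27, -18], so an eigenvector is (2, 3).
General solution: c_1e^(5t)(1,1) + c_2e^(-4t)(2,3).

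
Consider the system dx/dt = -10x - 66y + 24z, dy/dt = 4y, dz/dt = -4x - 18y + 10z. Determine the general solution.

Coefficient matrix A = [[-10, -66, 24], [0, 4, 0], [-4, -18, 10]].
det(A - λI) = 0 gives eigenvalues λ = -2, 4, 2.
For λ=-2: eigenvector (3,0,1).
For λ=4: eigenvector (-3,1,1).
For λ=2: eigenvector (2,0,1).
General solution: K_1e^(-2t)(3,0,1) + K_2e^(4t)(-3,1,1) + K_3e^(2t)(2,0,1).

x(t) = 3K_1e^(-2t) - 3K_2e^(4t) + 2K_3e^(2t), y(t) = K_2e^(4t), z(t) = K_1e^(-2t) + K_2e^(4t) + K_3e^(2t)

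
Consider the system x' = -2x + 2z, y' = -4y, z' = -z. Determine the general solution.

Coefficient matrix A = [[-2, 0, 2], [0, -4, 0], [0, 0, -1]].
det(A - λI) = 0 gives eigenvalues λ = -1, -4, -2.
For λ=-1: eigenvector (2,0,1).
For λ=-4: eigenvector (0,1,0).
For λ=-2: eigenvector (1,0,0).
General solution: K_1e^(-t)(2,0,1) + K_2e^(-4t)(0,1,0) + K_3e^(-2t)(1,0,0).

x(t) = 2K_1e^(-t) + K_3e^(-2t), y(t) = K_2e^(-4t), z(t) = K_1e^(-t)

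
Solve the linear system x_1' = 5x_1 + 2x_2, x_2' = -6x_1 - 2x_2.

x_1(t) = K_1e^(t) - 2K_2e^(2t), x_2(t) = -2K_1e^(t) + 3K_2e^(2t)

Coefficient matrix A = [[5, 2], [-6, -2]].
Characteristic polynomial det(A - λI) = λ^2 - 3λ + 2 = 0.
Eigenvalues λ = 1, 2.
For λ=1: (A-λI) row 1 is [4, 2], so an eigenvector is (1, -2).
For λ=2: (A-λI) row 1 is [3, 2], so an eigenvector is (-2, 3).
General solution: K_1e^(t)(1,-2) + K_2e^(2t)(-2,3).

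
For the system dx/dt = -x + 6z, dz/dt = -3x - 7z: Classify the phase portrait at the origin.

A = [[-1,6],[-3,-7]]; det(A-λI) = λ^2 + 8λ + 25.
λ = -4 ± 3i: negative real part.

stable spiral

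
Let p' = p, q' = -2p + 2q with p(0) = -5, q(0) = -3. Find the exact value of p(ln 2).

A = [[1,0],[-2,2]]; eigenvalues λ = 2, 1.
Eigenvectors: (0,-1) for λ=2, (1,2) for λ=1.
From the initial condition, c_1 = -7, c_2 = -5.
p(ln 2) = (-7)(2^2)(0) + (-5)(2^1)(1) = -10.

-10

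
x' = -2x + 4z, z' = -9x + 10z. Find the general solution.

x(t) = -2K_1e^(4t) - 2K_2te^(4t) + K_2e^(4t), z(t) = -3K_1e^(4t) - 3K_2te^(4t) + K_2e^(4t)

Coefficient matrix A = [[-2, 4], [-9, 10]].
Characteristic polynomial det(A - λI) = λ^2 - 8λ + 16 = 0.
Single eigenvalue λ = 4 with algebraic multiplicity 2.
Eigenvector v = (-2,-3); generalized eigenvector w with (A-λI)w=v is (1,1).
General solution: e^(4t)[K_1·v + K_2·(t·v + w)].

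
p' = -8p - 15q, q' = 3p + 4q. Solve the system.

Coefficient matrix A = [[-8, -15], [3, 4]].
Characteristic polynomial det(A - λI) = λ^2 + 4λ + 13 = 0.
Eigenvalues λ = -2 ± 3i (complex conjugate pair).
For λ=-2+3i: an eigenvector is (-2,1) - i(-1,0) = (-2 + i, 1).
A real fundamental pair from Re and Im of e^((-2+3i)t)v: X_1 = e^(-2t)(cos(3t)·(-2,1) + sin(3t)·(-1,0)), X_2 = e^(-2t)(sin(3t)·(-2,1) - cos(3t)·(-1,0)).
General solution: c_1X_1 + c_2X_2.

p(t) = -c_1e^(-2t)sin(3t) - 2c_1e^(-2t)cos(3t) - 2c_2e^(-2t)sin(3t) + c_2e^(-2t)cos(3t), q(t) = c_1e^(-2t)cos(3t) + c_2e^(-2t)sin(3t)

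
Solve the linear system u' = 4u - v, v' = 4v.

u(t) = -c_1e^(4t) - c_2te^(4t) - 3c_2e^(4t), v(t) = c_2e^(4t)

Coefficient matrix A = [[4, -1], [0, 4]].
Characteristic polynomial det(A - λI) = λ^2 - 8λ + 16 = 0.
Single eigenvalue λ = 4 with algebraic multiplicity 2.
Eigenvector v = (-1,0); generalized eigenvector w with (A-λI)w=v is (-3,1).
General solution: e^(4t)[c_1·v + c_2·(t·v + w)].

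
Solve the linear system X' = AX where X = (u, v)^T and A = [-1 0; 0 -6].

u(t) = K_2e^(-t), v(t) = -K_1e^(-6t)

Coefficient matrix A = [[-1, 0], [0, -6]].
Characteristic polynomial det(A - λI) = λ^2 + 7λ + 6 = 0.
Eigenvalues λ = -6, -1.
For λ=-6: (A-λI) row 1 is [5, 0], so an eigenvector is (0, -1).
For λ=-1: (A-λI) row 2 is [0, -5], so an eigenvector is (1, 0).
General solution: K_1e^(-6t)(0,-1) + K_2e^(-t)(1,0).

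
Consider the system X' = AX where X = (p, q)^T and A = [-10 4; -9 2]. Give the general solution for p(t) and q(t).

p(t) = 2K_1e^(-4t) + 2K_2te^(-4t) + K_2e^(-4t), q(t) = 3K_1e^(-4t) + 3K_2te^(-4t) + 2K_2e^(-4t)

Coefficient matrix A = [[-10, 4], [-9, 2]].
Characteristic polynomial det(A - λI) = λ^2 + 8λ + 16 = 0.
Single eigenvalue λ = -4 with algebraic multiplicity 2.
Eigenvector v = (2,3); generalized eigenvector w with (A-λI)w=v is (1,2).
General solution: e^(-4t)[K_1·v + K_2·(t·v + w)].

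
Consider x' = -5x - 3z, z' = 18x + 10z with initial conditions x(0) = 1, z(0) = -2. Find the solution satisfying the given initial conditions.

x(t) = e^(t), z(t) = -2e^(t)

Coefficient matrix A = [[-5, -3], [18, 10]].
Characteristic polynomial det(A - λI) = λ^2 - 5λ + 4 = 0.
Eigenvalues λ = 1, 4.
For λ=1: (A-λI) row 1 is [-6, -3], so an eigenvector is (-1, 2).
For λ=4: (A-λI) row 1 is [-9, -3], so an eigenvector is (-1, 3).
General solution: K_1e^(t)(-1,2) + K_2e^(4t)(-1,3).
Applying x(0)=1, z(0)=-2 gives K_1=-1, K_2=0.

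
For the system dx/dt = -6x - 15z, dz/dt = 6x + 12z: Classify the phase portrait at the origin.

A = [[-6,-15],[6,12]]; det(A-λI) = λ^2 - 6λ + 18.
λ = 3 ± 3i: positive real part.

unstable spiral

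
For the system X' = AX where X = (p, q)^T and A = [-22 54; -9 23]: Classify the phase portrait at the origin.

A = [[-22,54],[-9,23]]; det(A-λI) = λ^2 - λ - 20.
λ = -4, 5: opposite signs.

saddle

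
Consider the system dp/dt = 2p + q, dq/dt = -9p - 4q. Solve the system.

p(t) = C_1e^(-t) + C_2te^(-t), q(t) = -3C_1e^(-t) - 3C_2te^(-t) + C_2e^(-t)

Coefficient matrix A = [[2, 1], [-9, -4]].
Characteristic polynomial det(A - λI) = λ^2 + 2λ + 1 = 0.
Single eigenvalue λ = -1 with algebraic multiplicity 2.
Eigenvector v = (1,-3); generalized eigenvector w with (A-λI)w=v is (0,1).
General solution: e^(-t)[C_1·v + C_2·(t·v + w)].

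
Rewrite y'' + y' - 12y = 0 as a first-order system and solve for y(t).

Let x_1 = y, x_2 = y'. Then x_1' = x_2 and x_2' = 12x_1 - x_2.
A = [[0,1],[12,-1]]; det(A-λI) = λ^2 + λ - 12.
Eigenvalues λ = -4, 3 with eigenvectors (1,-4), (1,3).

y(t) = c_1e^(-4t) + c_2e^(3t)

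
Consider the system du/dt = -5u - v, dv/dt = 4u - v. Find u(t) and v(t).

Coefficient matrix A = [[-5, -1], [4, -1]].
Characteristic polynomial det(A - λI) = λ^2 + 6λ + 9 = 0.
Single eigenvalue λ = -3 with algebraic multiplicity 2.
Eigenvector v = (1,-2); generalized eigenvector w with (A-λI)w=v is (-2,3).
General solution: e^(-3t)[K_1·v + K_2·(t·v + w)].

u(t) = K_1e^(-3t) + K_2te^(-3t) - 2K_2e^(-3t), v(t) = -2K_1e^(-3t) - 2K_2te^(-3t) + 3K_2e^(-3t)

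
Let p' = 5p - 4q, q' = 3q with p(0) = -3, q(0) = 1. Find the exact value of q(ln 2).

8

A = [[5,-4],[0,3]]; eigenvalues λ = 5, 3.
Eigenvectors: (-1,0) for λ=5, (-2,-1) for λ=3.
From the initial condition, c_1 = 5, c_2 = -1.
q(ln 2) = (5)(2^5)(0) + (-1)(2^3)(-1) = 8.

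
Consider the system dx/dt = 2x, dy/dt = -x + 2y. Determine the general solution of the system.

x(t) = C_2e^(2t), y(t) = -C_1e^(2t) - C_2te^(2t) - 3C_2e^(2t)

Coefficient matrix A = [[2, 0], [-1, 2]].
Characteristic polynomial det(A - λI) = λ^2 - 4λ + 4 = 0.
Single eigenvalue λ = 2 with algebraic multiplicity 2.
Eigenvector v = (0,-1); generalized eigenvector w with (A-λI)w=v is (1,-3).
General solution: e^(2t)[C_1·v + C_2·(t·v + w)].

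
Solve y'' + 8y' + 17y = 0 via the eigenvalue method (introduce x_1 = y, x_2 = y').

y(t) = c_1e^(-4t)cos(t) + c_2e^(-4t)sin(t)

Let x_1 = y, x_2 = y'. Then x_1' = x_2 and x_2' = -17x_1 - 8x_2.
A = [[0,1],[-17,-8]]; det(A-λI) = λ^2 + 8λ + 17.
Eigenvalues λ = -4 ± i.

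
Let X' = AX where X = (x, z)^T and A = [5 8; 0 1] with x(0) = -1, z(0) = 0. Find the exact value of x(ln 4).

A = [[5,8],[0,1]]; eigenvalues λ = 1, 5.
Eigenvectors: (2,-1) for λ=1, (1,0) for λ=5.
From the initial condition, c_1 = 0, c_2 = -1.
x(ln 4) = (0)(4^1)(2) + (-1)(4^5)(1) = -1024.

-1024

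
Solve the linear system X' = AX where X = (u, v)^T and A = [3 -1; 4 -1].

u(t) = K_1e^(t) + K_2te^(t) + 2K_2e^(t), v(t) = 2K_1e^(t) + 2K_2te^(t) + 3K_2e^(t)

Coefficient matrix A = [[3, -1], [4, -1]].
Characteristic polynomial det(A - λI) = λ^2 - 2λ + 1 = 0.
Single eigenvalue λ = 1 with algebraic multiplicity 2.
Eigenvector v = (1,2); generalized eigenvector w with (A-λI)w=v is (2,3).
General solution: e^(t)[K_1·v + K_2·(t·v + w)].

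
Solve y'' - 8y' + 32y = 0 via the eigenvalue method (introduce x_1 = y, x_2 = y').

y(t) = c_1e^(4t)cos(4t) + c_2e^(4t)sin(4t)

Let x_1 = y, x_2 = y'. Then x_1' = x_2 and x_2' = -32x_1 + 8x_2.
A = [[0,1],[-32,8]]; det(A-λI) = λ^2 - 8λ + 32.
Eigenvalues λ = 4 ± 4i.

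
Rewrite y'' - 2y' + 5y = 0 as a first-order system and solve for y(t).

y(t) = C_1e^(t)cos(2t) + C_2e^(t)sin(2t)

Let x_1 = y, x_2 = y'. Then x_1' = x_2 and x_2' = -5x_1 + 2x_2.
A = [[0,1],[-5,2]]; det(A-λI) = λ^2 - 2λ + 5.
Eigenvalues λ = 1 ± 2i.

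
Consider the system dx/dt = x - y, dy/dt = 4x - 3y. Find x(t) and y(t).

Coefficient matrix A = [[1, -1], [4, -3]].
Characteristic polynomial det(A - λI) = λ^2 + 2λ + 1 = 0.
Single eigenvalue λ = -1 with algebraic multiplicity 2.
Eigenvector v = (-1,-2); generalized eigenvector w with (A-λI)w=v is (-1,-1).
General solution: e^(-t)[c_1·v + c_2·(t·v + w)].

x(t) = -c_1e^(-t) - c_2te^(-t) - c_2e^(-t), y(t) = -2c_1e^(-t) - 2c_2te^(-t) - c_2e^(-t)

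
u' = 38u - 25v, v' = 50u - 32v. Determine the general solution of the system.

u(t) = -C_1e^(3t)sin(5t) + 2C_1e^(3t)cos(5t) + 2C_2e^(3t)sin(5t) + C_2e^(3t)cos(5t), v(t) = -C_1e^(3t)sin(5t) + 3C_1e^(3t)cos(5t) + 3C_2e^(3t)sin(5t) + C_2e^(3t)cos(5t)

Coefficient matrix A = [[38, -25], [50, -32]].
Characteristic polynomial det(A - λI) = λ^2 - 6λ + 34 = 0.
Eigenvalues λ = 3 ± 5i (complex conjugate pair).
For λ=3+5i: an eigenvector is (2,3) - i(-1,-1) = (2 + i, 3 + i).
A real fundamental pair from Re and Im of e^((3+5i)t)v: X_1 = e^(3t)(cos(5t)·(2,3) + sin(5t)·(-1,-1)), X_2 = e^(3t)(sin(5t)·(2,3) - cos(5t)·(-1,-1)).
General solution: C_1X_1 + C_2X_2.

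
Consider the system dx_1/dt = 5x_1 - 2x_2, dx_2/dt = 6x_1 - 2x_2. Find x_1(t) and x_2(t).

x_1(t) = -c_1e^(t) + 2c_2e^(2t), x_2(t) = -2c_1e^(t) + 3c_2e^(2t)

Coefficient matrix A = [[5, -2], [6, -2]].
Characteristic polynomial det(A - λI) = λ^2 - 3λ + 2 = 0.
Eigenvalues λ = 1, 2.
For λ=1: (A-λI) row 1 is [4, -2], so an eigenvector is (-1, -2).
For λ=2: (A-λI) row 1 is [3, -2], so an eigenvector is (2, 3).
General solution: c_1e^(t)(-1,-2) + c_2e^(2t)(2,3).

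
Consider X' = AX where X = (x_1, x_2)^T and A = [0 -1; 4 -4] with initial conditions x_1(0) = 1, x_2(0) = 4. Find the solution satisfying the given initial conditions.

Coefficient matrix A = [[0, -1], [4, -4]].
Characteristic polynomial det(A - λI) = λ^2 + 4λ + 4 = 0.
Single eigenvalue λ = -2 with algebraic multiplicity 2.
Eigenvector v = (-1,-2); generalized eigenvector w with (A-λI)w=v is (1,3).
General solution: e^(-2t)[c_1·v + c_2·(t·v + w)].
Applying x_1(0)=1, x_2(0)=4 gives c_1=1, c_2=2.

x_1(t) = -2te^(-2t) + e^(-2t), x_2(t) = -4te^(-2t) + 4e^(-2t)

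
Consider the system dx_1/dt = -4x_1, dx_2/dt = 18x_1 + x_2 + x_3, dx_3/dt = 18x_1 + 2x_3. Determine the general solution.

Coefficient matrix A = [[-4, 0, 0], [18, 1, 1], [18, 0, 2]].
det(A - λI) = 0 gives eigenvalues λ = 2, 1, -4.
For λ=2: eigenvector (0,1,1).
For λ=1: eigenvector (0,1,0).
For λ=-4: eigenvector (1,-3,-3).
General solution: c_1e^(2t)(0,1,1) + c_2e^(t)(0,1,0) + c_3e^(-4t)(1,-3,-3).

x_1(t) = c_3e^(-4t), x_2(t) = c_1e^(2t) + c_2e^(t) - 3c_3e^(-4t), x_3(t) = c_1e^(2t) - 3c_3e^(-4t)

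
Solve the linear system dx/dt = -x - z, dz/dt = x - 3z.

x(t) = -C_1e^(-2t) - C_2te^(-2t) - 3C_2e^(-2t), z(t) = -C_1e^(-2t) - C_2te^(-2t) - 2C_2e^(-2t)

Coefficient matrix A = [[-1, -1], [1, -3]].
Characteristic polynomial det(A - λI) = λ^2 + 4λ + 4 = 0.
Single eigenvalue λ = -2 with algebraic multiplicity 2.
Eigenvector v = (-1,-1); generalized eigenvector w with (A-λI)w=v is (-3,-2).
General solution: e^(-2t)[C_1·v + C_2·(t·v + w)].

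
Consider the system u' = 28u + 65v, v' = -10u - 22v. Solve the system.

Coefficient matrix A = [[28, 65], [-10, -22]].
Characteristic polynomial det(A - λI) = λ^2 - 6λ + 34 = 0.
Eigenvalues λ = 3 ± 5i (complex conjugate pair).
For λ=3+5i: an eigenvector is (-3,1) - i(-2,1) = (-3 + 2i, 1 - i).
A real fundamental pair from Re and Im of e^((3+5i)t)v: X_1 = e^(3t)(cos(5t)·(-3,1) + sin(5t)·(-2,1)), X_2 = e^(3t)(sin(5t)·(-3,1) - cos(5t)·(-2,1)).
General solution: K_1X_1 + K_2X_2.

u(t) = -2K_1e^(3t)sin(5t) - 3K_1e^(3t)cos(5t) - 3K_2e^(3t)sin(5t) + 2K_2e^(3t)cos(5t), v(t) = K_1e^(3t)sin(5t) + K_1e^(3t)cos(5t) + K_2e^(3t)sin(5t) - K_2e^(3t)cos(5t)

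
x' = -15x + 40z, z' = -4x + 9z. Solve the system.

Coefficient matrix A = [[-15, 40], [-4, 9]].
Characteristic polynomial det(A - λI) = λ^2 + 6λ + 25 = 0.
Eigenvalues λ = -3 ± 4i (complex conjugate pair).
For λ=-3+4i: an eigenvector is (-3,-1) - i(-1,0) = (-3 + i, -1).
A real fundamental pair from Re and Im of e^((-3+4i)t)v: X_1 = e^(-3t)(cos(4t)·(-3,-1) + sin(4t)·(-1,0)), X_2 = e^(-3t)(sin(4t)·(-3,-1) - cos(4t)·(-1,0)).
General solution: c_1X_1 + c_2X_2.

x(t) = -c_1e^(-3t)sin(4t) - 3c_1e^(-3t)cos(4t) - 3c_2e^(-3t)sin(4t) + c_2e^(-3t)cos(4t), z(t) = -c_1e^(-3t)cos(4t) - c_2e^(-3t)sin(4t)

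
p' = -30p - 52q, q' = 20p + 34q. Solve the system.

Coefficient matrix A = [[-30, -52], [20, 34]].
Characteristic polynomial det(A - λI) = λ^2 - 4λ + 20 = 0.
Eigenvalues λ = 2 ± 4i (complex conjugate pair).
For λ=2+4i: an eigenvector is (3,-2) - i(2,-1) = (3 - 2i, -2 + i).
A real fundamental pair from Re and Im of e^((2+4i)t)v: X_1 = e^(2t)(cos(4t)·(3,-2) + sin(4t)·(2,-1)), X_2 = e^(2t)(sin(4t)·(3,-2) - cos(4t)·(2,-1)).
General solution: c_1X_1 + c_2X_2.

p(t) = 2c_1e^(2t)sin(4t) + 3c_1e^(2t)cos(4t) + 3c_2e^(2t)sin(4t) - 2c_2e^(2t)cos(4t), q(t) = -c_1e^(2t)sin(4t) - 2c_1e^(2t)cos(4t) - 2c_2e^(2t)sin(4t) + c_2e^(2t)cos(4t)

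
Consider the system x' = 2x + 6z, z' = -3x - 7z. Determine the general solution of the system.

Coefficient matrix A = [[2, 6], [-3, -7]].
Characteristic polynomial det(A - λI) = λ^2 + 5λ + 4 = 0.
Eigenvalues λ = -1, -4.
For λ=-1: (A-λI) row 1 is [3, 6], so an eigenvector is (2, -1).
For λ=-4: (A-λI) row 1 is [6, 6], so an eigenvector is (1, -1).
General solution: c_1e^(-t)(2,-1) + c_2e^(-4t)(1,-1).

x(t) = 2c_1e^(-t) + c_2e^(-4t), z(t) = -c_1e^(-t) - c_2e^(-4t)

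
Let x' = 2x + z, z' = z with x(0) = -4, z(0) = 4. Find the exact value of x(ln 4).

A = [[2,1],[0,1]]; eigenvalues λ = 1, 2.
Eigenvectors: (-1,1) for λ=1, (1,0) for λ=2.
From the initial condition, c_1 = 4, c_2 = 0.
x(ln 4) = (4)(4^1)(-1) + (0)(4^2)(1) = -16.

-16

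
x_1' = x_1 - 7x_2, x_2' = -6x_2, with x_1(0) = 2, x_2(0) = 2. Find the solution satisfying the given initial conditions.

x_1(t) = 2e^(-6t), x_2(t) = 2e^(-6t)

Coefficient matrix A = [[1, -7], [0, -6]].
Characteristic polynomial det(A - λI) = λ^2 + 5λ - 6 = 0.
Eigenvalues λ = -6, 1.
For λ=-6: (A-λI) row 1 is [7, -7], so an eigenvector is (1, 1).
For λ=1: (A-λI) row 1 is [0, -7], so an eigenvector is (-1, 0).
General solution: K_1e^(-6t)(1,1) + K_2e^(t)(-1,0).
Applying x_1(0)=2, x_2(0)=2 gives K_1=2, K_2=0.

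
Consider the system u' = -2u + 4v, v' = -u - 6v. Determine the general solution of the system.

Coefficient matrix A = [[-2, 4], [-1, -6]].
Characteristic polynomial det(A - λI) = λ^2 + 8λ + 16 = 0.
Single eigenvalue λ = -4 with algebraic multiplicity 2.
Eigenvector v = (2,-1); generalized eigenvector w with (A-λI)w=v is (-3,2).
General solution: e^(-4t)[c_1·v + c_2·(t·v + w)].

u(t) = 2c_1e^(-4t) + 2c_2te^(-4t) - 3c_2e^(-4t), v(t) = -c_1e^(-4t) - c_2te^(-4t) + 2c_2e^(-4t)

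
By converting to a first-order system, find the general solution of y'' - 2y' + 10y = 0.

y(t) = K_1e^(t)cos(3t) + K_2e^(t)sin(3t)

Let x_1 = y, x_2 = y'. Then x_1' = x_2 and x_2' = -10x_1 + 2x_2.
A = [[0,1],[-10,2]]; det(A-λI) = λ^2 - 2λ + 10.
Eigenvalues λ = 1 ± 3i.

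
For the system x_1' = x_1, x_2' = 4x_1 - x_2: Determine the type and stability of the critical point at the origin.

saddle

A = [[1,0],[4,-1]]; det(A-λI) = λ^2 - 1.
λ = -1, 1: opposite signs.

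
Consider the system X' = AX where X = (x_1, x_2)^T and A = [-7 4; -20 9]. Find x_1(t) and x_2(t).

x_1(t) = c_1e^(t)cos(4t) + c_2e^(t)sin(4t), x_2(t) = -c_1e^(t)sin(4t) + 2c_1e^(t)cos(4t) + 2c_2e^(t)sin(4t) + c_2e^(t)cos(4t)

Coefficient matrix A = [[-7, 4], [-20, 9]].
Characteristic polynomial det(A - λI) = λ^2 - 2λ + 17 = 0.
Eigenvalues λ = 1 ± 4i (complex conjugate pair).
For λ=1+4i: an eigenvector is (1,2) - i(0,-1) = (1, 2 + i).
A real fundamental pair from Re and Im of e^((1+4i)t)v: X_1 = e^(t)(cos(4t)·(1,2) + sin(4t)·(0,-1)), X_2 = e^(t)(sin(4t)·(1,2) - cos(4t)·(0,-1)).
General solution: c_1X_1 + c_2X_2.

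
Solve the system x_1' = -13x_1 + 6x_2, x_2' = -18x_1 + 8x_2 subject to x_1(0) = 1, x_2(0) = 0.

Coefficient matrix A = [[-13, 6], [-18, 8]].
Characteristic polynomial det(A - λI) = λ^2 + 5λ + 4 = 0.
Eigenvalues λ = -1, -4.
For λ=-1: (A-λI) row 1 is [-12, 6], so an eigenvector is (-1, -2).
For λ=-4: (A-λI) row 1 is [-9, 6], so an eigenvector is (-2, -3).
General solution: c_1e^(-t)(-1,-2) + c_2e^(-4t)(-2,-3).
Applying x_1(0)=1, x_2(0)=0 gives c_1=3, c_2=-2.

x_1(t) = -3e^(-t) + 4e^(-4t), x_2(t) = -6e^(-t) + 6e^(-4t)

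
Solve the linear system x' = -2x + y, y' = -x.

Coefficient matrix A = [[-2, 1], [-1, 0]].
Characteristic polynomial det(A - λI) = λ^2 + 2λ + 1 = 0.
Single eigenvalue λ = -1 with algebraic multiplicity 2.
Eigenvector v = (1,1); generalized eigenvector w with (A-λI)w=v is (-1,0).
General solution: e^(-t)[C_1·v + C_2·(t·v + w)].

x(t) = C_1e^(-t) + C_2te^(-t) - C_2e^(-t), y(t) = C_1e^(-t) + C_2te^(-t)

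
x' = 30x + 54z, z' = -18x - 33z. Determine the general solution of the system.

Coefficient matrix A = [[30, 54], [-18, -33]].
Characteristic polynomial det(A - λI) = λ^2 + 3λ - 18 = 0.
Eigenvalues λ = 3, -6.
For λ=3: (A-λI) row 1 is [27, 54], so an eigenvector is (-2, 1).
For λ=-6: (A-λI) row 1 is [36, 54], so an eigenvector is (3, -2).
General solution: C_1e^(3t)(-2,1) + C_2e^(-6t)(3,-2).

x(t) = -2C_1e^(3t) + 3C_2e^(-6t), z(t) = C_1e^(3t) - 2C_2e^(-6t)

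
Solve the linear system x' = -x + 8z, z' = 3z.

Coefficient matrix A = [[-1, 8], [0, 3]].
Characteristic polynomial det(A - λI) = λ^2 - 2λ - 3 = 0.
Eigenvalues λ = -1, 3.
For λ=-1: (A-λI) row 1 is [0, 8], so an eigenvector is (1, 0).
For λ=3: (A-λI) row 1 is [-4, 8], so an eigenvector is (2, 1).
General solution: K_1e^(-t)(1,0) + K_2e^(3t)(2,1).

x(t) = K_1e^(-t) + 2K_2e^(3t), z(t) = K_2e^(3t)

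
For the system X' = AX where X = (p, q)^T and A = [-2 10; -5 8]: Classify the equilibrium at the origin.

unstable spiral

A = [[-2,10],[-5,8]]; det(A-λI) = λ^2 - 6λ + 34.
λ = 3 ± 5i: positive real part.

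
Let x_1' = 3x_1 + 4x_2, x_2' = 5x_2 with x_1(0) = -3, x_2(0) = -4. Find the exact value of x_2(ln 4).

A = [[3,4],[0,5]]; eigenvalues λ = 3, 5.
Eigenvectors: (-1,0) for λ=3, (2,1) for λ=5.
From the initial condition, c_1 = -5, c_2 = -4.
x_2(ln 4) = (-5)(4^3)(0) + (-4)(4^5)(1) = -4096.

-4096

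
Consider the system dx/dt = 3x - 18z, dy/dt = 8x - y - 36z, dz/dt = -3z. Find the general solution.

x(t) = c_1e^(3t) + 3c_3e^(-3t), y(t) = 2c_1e^(3t) + c_2e^(-t) + 6c_3e^(-3t), z(t) = c_3e^(-3t)

Coefficient matrix A = [[3, 0, -18], [8, -1, -36], [0, 0, -3]].
det(A - λI) = 0 gives eigenvalues λ = 3, -1, -3.
For λ=3: eigenvector (1,2,0).
For λ=-1: eigenvector (0,1,0).
For λ=-3: eigenvector (3,6,1).
General solution: c_1e^(3t)(1,2,0) + c_2e^(-t)(0,1,0) + c_3e^(-3t)(3,6,1).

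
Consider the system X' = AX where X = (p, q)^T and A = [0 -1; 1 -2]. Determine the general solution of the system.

Coefficient matrix A = [[0, -1], [1, -2]].
Characteristic polynomial det(A - λI) = λ^2 + 2λ + 1 = 0.
Single eigenvalue λ = -1 with algebraic multiplicity 2.
Eigenvector v = (1,1); generalized eigenvector w with (A-λI)w=v is (3,2).
General solution: e^(-t)[K_1·v + K_2·(t·v + w)].

p(t) = K_1e^(-t) + K_2te^(-t) + 3K_2e^(-t), q(t) = K_1e^(-t) + K_2te^(-t) + 2K_2e^(-t)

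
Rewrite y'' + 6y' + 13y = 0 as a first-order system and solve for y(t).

y(t) = C_1e^(-3t)cos(2t) + C_2e^(-3t)sin(2t)

Let x_1 = y, x_2 = y'. Then x_1' = x_2 and x_2' = -13x_1 - 6x_2.
A = [[0,1],[-13,-6]]; det(A-λI) = λ^2 + 6λ + 13.
Eigenvalues λ = -3 ± 2i.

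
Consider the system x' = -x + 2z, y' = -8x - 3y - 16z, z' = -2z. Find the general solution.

Coefficient matrix A = [[-1, 0, 2], [-8, -3, -16], [0, 0, -2]].
det(A - λI) = 0 gives eigenvalues λ = -2, -3, -1.
For λ=-2: eigenvector (-2,0,1).
For λ=-3: eigenvector (0,1,0).
For λ=-1: eigenvector (1,-4,0).
General solution: K_1e^(-2t)(-2,0,1) + K_2e^(-3t)(0,1,0) + K_3e^(-t)(1,-4,0).

x(t) = -2K_1e^(-2t) + K_3e^(-t), y(t) = K_2e^(-3t) - 4K_3e^(-t), z(t) = K_1e^(-2t)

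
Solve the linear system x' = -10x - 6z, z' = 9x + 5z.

Coefficient matrix A = [[-10, -6], [9, 5]].
Characteristic polynomial det(A - λI) = λ^2 + 5λ + 4 = 0.
Eigenvalues λ = -1, -4.
For λ=-1: (A-λI) row 1 is [-9, -6], so an eigenvector is (2, -3).
For λ=-4: (A-λI) row 1 is [-6, -6], so an eigenvector is (-1, 1).
General solution: C_1e^(-t)(2,-3) + C_2e^(-4t)(-1,1).

x(t) = 2C_1e^(-t) - C_2e^(-4t), z(t) = -3C_1e^(-t) + C_2e^(-4t)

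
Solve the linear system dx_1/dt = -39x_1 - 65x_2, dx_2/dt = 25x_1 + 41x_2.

Coefficient matrix A = [[-39, -65], [25, 41]].
Characteristic polynomial det(A - λI) = λ^2 - 2λ + 26 = 0.
Eigenvalues λ = 1 ± 5i (complex conjugate pair).
For λ=1+5i: an eigenvector is (2,-1) - i(-3,2) = (2 + 3i, -1 - 2i).
A real fundamental pair from Re and Im of e^((1+5i)t)v: X_1 = e^(t)(cos(5t)·(2,-1) + sin(5t)·(-3,2)), X_2 = e^(t)(sin(5t)·(2,-1) - cos(5t)·(-3,2)).
General solution: K_1X_1 + K_2X_2.

x_1(t) = -3K_1e^(t)sin(5t) + 2K_1e^(t)cos(5t) + 2K_2e^(t)sin(5t) + 3K_2e^(t)cos(5t), x_2(t) = 2K_1e^(t)sin(5t) - K_1e^(t)cos(5t) - K_2e^(t)sin(5t) - 2K_2e^(t)cos(5t)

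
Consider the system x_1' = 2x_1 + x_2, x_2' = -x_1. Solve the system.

Coefficient matrix A = [[2, 1], [-1, 0]].
Characteristic polynomial det(A - λI) = λ^2 - 2λ + 1 = 0.
Single eigenvalue λ = 1 with algebraic multiplicity 2.
Eigenvector v = (-1,1); generalized eigenvector w with (A-λI)w=v is (-2,1).
General solution: e^(t)[c_1·v + c_2·(t·v + w)].

x_1(t) = -c_1e^(t) - c_2te^(t) - 2c_2e^(t), x_2(t) = c_1e^(t) + c_2te^(t) + c_2e^(t)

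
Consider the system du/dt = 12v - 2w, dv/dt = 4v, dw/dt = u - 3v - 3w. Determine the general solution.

u(t) = c_1e^(-2t) - 2c_2e^(-t) + 3c_3e^(4t), v(t) = c_3e^(4t), w(t) = c_1e^(-2t) - c_2e^(-t)

Coefficient matrix A = [[0, 12, -2], [0, 4, 0], [1, -3, -3]].
det(A - λI) = 0 gives eigenvalues λ = -2, -1, 4.
For λ=-2: eigenvector (1,0,1).
For λ=-1: eigenvector (-2,0,-1).
For λ=4: eigenvector (3,1,0).
General solution: c_1e^(-2t)(1,0,1) + c_2e^(-t)(-2,0,-1) + c_3e^(4t)(3,1,0).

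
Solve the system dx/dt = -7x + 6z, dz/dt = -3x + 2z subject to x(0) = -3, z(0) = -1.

Coefficient matrix A = [[-7, 6], [-3, 2]].
Characteristic polynomial det(A - λI) = λ^2 + 5λ + 4 = 0.
Eigenvalues λ = -4, -1.
For λ=-4: (A-λI) row 1 is [-3, 6], so an eigenvector is (2, 1).
For λ=-1: (A-λI) row 1 is [-6, 6], so an eigenvector is (1, 1).
General solution: K_1e^(-4t)(2,1) + K_2e^(-t)(1,1).
Applying x(0)=-3, z(0)=-1 gives K_1=-2, K_2=1.

x(t) = e^(-t) - 4e^(-4t), z(t) = e^(-t) - 2e^(-4t)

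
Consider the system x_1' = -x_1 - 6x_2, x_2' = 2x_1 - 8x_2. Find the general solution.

Coefficient matrix A = [[-1, -6], [2, -8]].
Characteristic polynomial det(A - λI) = λ^2 + 9λ + 20 = 0.
Eigenvalues λ = -5, -4.
For λ=-5: (A-λI) row 1 is [4, -6], so an eigenvector is (-3, -2).
For λ=-4: (A-λI) row 1 is [3, -6], so an eigenvector is (-2, -1).
General solution: c_1e^(-5t)(-3,-2) + c_2e^(-4t)(-2,-1).

x_1(t) = -3c_1e^(-5t) - 2c_2e^(-4t), x_2(t) = -2c_1e^(-5t) - c_2e^(-4t)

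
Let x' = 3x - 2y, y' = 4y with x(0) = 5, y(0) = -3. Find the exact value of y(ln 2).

A = [[3,-2],[0,4]]; eigenvalues λ = 3, 4.
Eigenvectors: (-1,0) for λ=3, (-2,1) for λ=4.
From the initial condition, c_1 = 1, c_2 = -3.
y(ln 2) = (1)(2^3)(0) + (-3)(2^4)(1) = -48.

-48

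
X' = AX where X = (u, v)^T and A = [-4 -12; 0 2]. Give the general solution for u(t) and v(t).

u(t) = 2C_1e^(2t) + C_2e^(-4t), v(t) = -C_1e^(2t)

Coefficient matrix A = [[-4, -12], [0, 2]].
Characteristic polynomial det(A - λI) = λ^2 + 2λ - 8 = 0.
Eigenvalues λ = 2, -4.
For λ=2: (A-λI) row 1 is [-6, -12], so an eigenvector is (2, -1).
For λ=-4: (A-λI) row 1 is [0, -12], so an eigenvector is (1, 0).
General solution: C_1e^(2t)(2,-1) + C_2e^(-4t)(1,0).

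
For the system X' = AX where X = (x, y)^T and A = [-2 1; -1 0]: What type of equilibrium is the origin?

stable improper node

A = [[-2,1],[-1,0]]; det(A-λI) = λ^2 + 2λ + 1.
repeated λ = -1 with a single eigenvector.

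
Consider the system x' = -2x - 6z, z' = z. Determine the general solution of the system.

x(t) = 2c_1e^(t) + c_2e^(-2t), z(t) = -c_1e^(t)

Coefficient matrix A = [[-2, -6], [0, 1]].
Characteristic polynomial det(A - λI) = λ^2 + λ - 2 = 0.
Eigenvalues λ = 1, -2.
For λ=1: (A-λI) row 1 is [-3, -6], so an eigenvector is (2, -1).
For λ=-2: (A-λI) row 1 is [0, -6], so an eigenvector is (1, 0).
General solution: c_1e^(t)(2,-1) + c_2e^(-2t)(1,0).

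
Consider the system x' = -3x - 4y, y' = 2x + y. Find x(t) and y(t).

Coefficient matrix A = [[-3, -4], [2, 1]].
Characteristic polynomial det(A - λI) = λ^2 + 2λ + 5 = 0.
Eigenvalues λ = -1 ± 2i (complex conjugate pair).
For λ=-1+2i: an eigenvector is (1,0) - i(-1,1) = (1 + i, 0 - i).
A real fundamental pair from Re and Im of e^((-1+2i)t)v: X_1 = e^(-t)(cos(2t)·(1,0) + sin(2t)·(-1,1)), X_2 = e^(-t)(sin(2t)·(1,0) - cos(2t)·(-1,1)).
General solution: C_1X_1 + C_2X_2.

x(t) = -C_1e^(-t)sin(2t) + C_1e^(-t)cos(2t) + C_2e^(-t)sin(2t) + C_2e^(-t)cos(2t), y(t) = C_1e^(-t)sin(2t) - C_2e^(-t)cos(2t)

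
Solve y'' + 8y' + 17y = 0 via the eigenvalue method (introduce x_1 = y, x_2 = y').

y(t) = c_1e^(-4t)cos(t) + c_2e^(-4t)sin(t)

Let x_1 = y, x_2 = y'. Then x_1' = x_2 and x_2' = -17x_1 - 8x_2.
A = [[0,1],[-17,-8]]; det(A-λI) = λ^2 + 8λ + 17.
Eigenvalues λ = -4 ± i.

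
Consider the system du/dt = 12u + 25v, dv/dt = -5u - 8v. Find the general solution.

u(t) = -K_1e^(2t)sin(5t) + 2K_1e^(2t)cos(5t) + 2K_2e^(2t)sin(5t) + K_2e^(2t)cos(5t), v(t) = -K_1e^(2t)cos(5t) - K_2e^(2t)sin(5t)

Coefficient matrix A = [[12, 25], [-5, -8]].
Characteristic polynomial det(A - λI) = λ^2 - 4λ + 29 = 0.
Eigenvalues λ = 2 ± 5i (complex conjugate pair).
For λ=2+5i: an eigenvector is (2,-1) - i(-1,0) = (2 + i, -1).
A real fundamental pair from Re and Im of e^((2+5i)t)v: X_1 = e^(2t)(cos(5t)·(2,-1) + sin(5t)·(-1,0)), X_2 = e^(2t)(sin(5t)·(2,-1) - cos(5t)·(-1,0)).
General solution: K_1X_1 + K_2X_2.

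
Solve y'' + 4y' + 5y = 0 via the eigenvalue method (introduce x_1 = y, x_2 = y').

Let x_1 = y, x_2 = y'. Then x_1' = x_2 and x_2' = -5x_1 - 4x_2.
A = [[0,1],[-5,-4]]; det(A-λI) = λ^2 + 4λ + 5.
Eigenvalues λ = -2 ± i.

y(t) = c_1e^(-2t)cos(t) + c_2e^(-2t)sin(t)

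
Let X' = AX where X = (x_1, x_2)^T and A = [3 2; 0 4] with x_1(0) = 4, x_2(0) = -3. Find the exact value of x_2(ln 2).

-48

A = [[3,2],[0,4]]; eigenvalues λ = 3, 4.
Eigenvectors: (-1,0) for λ=3, (-2,-1) for λ=4.
From the initial condition, c_1 = -10, c_2 = 3.
x_2(ln 2) = (-10)(2^3)(0) + (3)(2^4)(-1) = -48.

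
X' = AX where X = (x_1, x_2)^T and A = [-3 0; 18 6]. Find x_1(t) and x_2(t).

Coefficient matrix A = [[-3, 0], [18, 6]].
Characteristic polynomial det(A - λI) = λ^2 - 3λ - 18 = 0.
Eigenvalues λ = -3, 6.
For λ=-3: (A-λI) row 2 is [18, 9], so an eigenvector is (1, -2).
For λ=6: (A-λI) row 1 is [-9, 0], so an eigenvector is (0, -1).
General solution: C_1e^(-3t)(1,-2) + C_2e^(6t)(0,-1).

x_1(t) = C_1e^(-3t), x_2(t) = -2C_1e^(-3t) - C_2e^(6t)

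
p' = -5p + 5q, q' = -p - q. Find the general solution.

Coefficient matrix A = [[-5, 5], [-1, -1]].
Characteristic polynomial det(A - λI) = λ^2 + 6λ + 10 = 0.
Eigenvalues λ = -3 ± i (complex conjugate pair).
For λ=-3+i: an eigenvector is (1,0) - i(-2,-1) = (1 + 2i, 0 + i).
A real fundamental pair from Re and Im of e^((-3+i)t)v: X_1 = e^(-3t)(cos(t)·(1,0) + sin(t)·(-2,-1)), X_2 = e^(-3t)(sin(t)·(1,0) - cos(t)·(-2,-1)).
General solution: c_1X_1 + c_2X_2.

p(t) = -2c_1e^(-3t)sin(t) + c_1e^(-3t)cos(t) + c_2e^(-3t)sin(t) + 2c_2e^(-3t)cos(t), q(t) = -c_1e^(-3t)sin(t) + c_2e^(-3t)cos(t)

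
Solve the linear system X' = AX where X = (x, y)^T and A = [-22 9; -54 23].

Coefficient matrix A = [[-22, 9], [-54, 23]].
Characteristic polynomial det(A - λI) = λ^2 - λ - 20 = 0.
Eigenvalues λ = 5, -4.
For λ=5: (A-λI) row 1 is [-27, 9], so an eigenvector is (-1, -3).
For λ=-4: (A-λI) row 1 is [-18, 9], so an eigenvector is (-1, -2).
General solution: K_1e^(5t)(-1,-3) + K_2e^(-4t)(-1,-2).

x(t) = -K_1e^(5t) - K_2e^(-4t), y(t) = -3K_1e^(5t) - 2K_2e^(-4t)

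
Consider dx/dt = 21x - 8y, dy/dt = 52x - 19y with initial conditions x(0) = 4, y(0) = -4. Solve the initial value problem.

Coefficient matrix A = [[21, -8], [52, -19]].
Characteristic polynomial det(A - λI) = λ^2 - 2λ + 17 = 0.
Eigenvalues λ = 1 ± 4i (complex conjugate pair).
For λ=1+4i: an eigenvector is (1,2) - i(1,3) = (1 - i, 2 - 3i).
A real fundamental pair from Re and Im of e^((1+4i)t)v: X_1 = e^(t)(cos(4t)·(1,2) + sin(4t)·(1,3)), X_2 = e^(t)(sin(4t)·(1,2) - cos(4t)·(1,3)).
General solution: c_1X_1 + c_2X_2.
Applying x(0)=4, y(0)=-4 gives c_1=16, c_2=12.

x(t) = 28e^(t)sin(4t) + 4e^(t)cos(4t), y(t) = 72e^(t)sin(4t) - 4e^(t)cos(4t)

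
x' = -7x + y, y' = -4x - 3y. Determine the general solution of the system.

x(t) = K_1e^(-5t) + K_2te^(-5t) - 2K_2e^(-5t), y(t) = 2K_1e^(-5t) + 2K_2te^(-5t) - 3K_2e^(-5t)

Coefficient matrix A = [[-7, 1], [-4, -3]].
Characteristic polynomial det(A - λI) = λ^2 + 10λ + 25 = 0.
Single eigenvalue λ = -5 with algebraic multiplicity 2.
Eigenvector v = (1,2); generalized eigenvector w with (A-λI)w=v is (-2,-3).
General solution: e^(-5t)[K_1·v + K_2·(t·v + w)].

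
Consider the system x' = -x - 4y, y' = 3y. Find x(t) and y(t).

Coefficient matrix A = [[-1, -4], [0, 3]].
Characteristic polynomial det(A - λI) = λ^2 - 2λ - 3 = 0.
Eigenvalues λ = -1, 3.
For λ=-1: (A-λI) row 1 is [0, -4], so an eigenvector is (1, 0).
For λ=3: (A-λI) row 1 is [-4, -4], so an eigenvector is (1, -1).
General solution: C_1e^(-t)(1,0) + C_2e^(3t)(1,-1).

x(t) = C_1e^(-t) + C_2e^(3t), y(t) = -C_2e^(3t)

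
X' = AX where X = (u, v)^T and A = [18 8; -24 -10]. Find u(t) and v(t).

u(t) = -2K_1e^(6t) - K_2e^(2t), v(t) = 3K_1e^(6t) + 2K_2e^(2t)

Coefficient matrix A = [[18, 8], [-24, -10]].
Characteristic polynomial det(A - λI) = λ^2 - 8λ + 12 = 0.
Eigenvalues λ = 6, 2.
For λ=6: (A-λI) row 1 is [12, 8], so an eigenvector is (-2, 3).
For λ=2: (A-λI) row 1 is [16, 8], so an eigenvector is (-1, 2).
General solution: K_1e^(6t)(-2,3) + K_2e^(2t)(-1,2).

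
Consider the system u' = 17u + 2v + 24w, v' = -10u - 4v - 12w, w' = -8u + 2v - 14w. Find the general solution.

u(t) = 4K_1e^(-2t) + 2K_2e^(4t) + 5K_3e^(-3t), v(t) = -2K_1e^(-2t) - K_2e^(4t) - 2K_3e^(-3t), w(t) = -3K_1e^(-2t) - K_2e^(4t) - 4K_3e^(-3t)

Coefficient matrix A = [[17, 2, 24], [-10, -4, -12], [-8, 2, -14]].
det(A - λI) = 0 gives eigenvalues λ = -2, 4, -3.
For λ=-2: eigenvector (4,-2,-3).
For λ=4: eigenvector (2,-1,-1).
For λ=-3: eigenvector (5,-2,-4).
General solution: K_1e^(-2t)(4,-2,-3) + K_2e^(4t)(2,-1,-1) + K_3e^(-3t)(5,-2,-4).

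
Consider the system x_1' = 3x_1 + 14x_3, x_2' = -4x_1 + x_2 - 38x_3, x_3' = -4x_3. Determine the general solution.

Coefficient matrix A = [[3, 0, 14], [-4, 1, -38], [0, 0, -4]].
det(A - λI) = 0 gives eigenvalues λ = -4, 1, 3.
For λ=-4: eigenvector (-2,6,1).
For λ=1: eigenvector (0,1,0).
For λ=3: eigenvector (1,-2,0).
General solution: C_1e^(-4t)(-2,6,1) + C_2e^(t)(0,1,0) + C_3e^(3t)(1,-2,0).

x_1(t) = -2C_1e^(-4t) + C_3e^(3t), x_2(t) = 6C_1e^(-4t) + C_2e^(t) - 2C_3e^(3t), x_3(t) = C_1e^(-4t)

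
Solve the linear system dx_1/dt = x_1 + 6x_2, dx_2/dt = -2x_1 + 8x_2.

x_1(t) = -2K_1e^(4t) - 3K_2e^(5t), x_2(t) = -K_1e^(4t) - 2K_2e^(5t)

Coefficient matrix A = [[1, 6], [-2, 8]].
Characteristic polynomial det(A - λI) = λ^2 - 9λ + 20 = 0.
Eigenvalues λ = 4, 5.
For λ=4: (A-λI) row 1 is [-3, 6], so an eigenvector is (-2, -1).
For λ=5: (A-λI) row 1 is [-4, 6], so an eigenvector is (-3, -2).
General solution: K_1e^(4t)(-2,-1) + K_2e^(5t)(-3,-2).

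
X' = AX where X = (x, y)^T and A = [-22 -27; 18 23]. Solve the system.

Coefficient matrix A = [[-22, -27], [18, 23]].
Characteristic polynomial det(A - λI) = λ^2 - λ - 20 = 0.
Eigenvalues λ = -4, 5.
For λ=-4: (A-λI) row 1 is [-18, -27], so an eigenvector is (3, -2).
For λ=5: (A-λI) row 1 is [-27, -27], so an eigenvector is (1, -1).
General solution: K_1e^(-4t)(3,-2) + K_2e^(5t)(1,-1).

x(t) = 3K_1e^(-4t) + K_2e^(5t), y(t) = -2K_1e^(-4t) - K_2e^(5t)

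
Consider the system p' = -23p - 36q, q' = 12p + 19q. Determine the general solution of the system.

p(t) = 3C_1e^(t) + 2C_2e^(-5t), q(t) = -2C_1e^(t) - C_2e^(-5t)

Coefficient matrix A = [[-23, -36], [12, 19]].
Characteristic polynomial det(A - λI) = λ^2 + 4λ - 5 = 0.
Eigenvalues λ = 1, -5.
For λ=1: (A-λI) row 1 is [-24, -36], so an eigenvector is (3, -2).
For λ=-5: (A-λI) row 1 is [-18, -36], so an eigenvector is (2, -1).
General solution: C_1e^(t)(3,-2) + C_2e^(-5t)(2,-1).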